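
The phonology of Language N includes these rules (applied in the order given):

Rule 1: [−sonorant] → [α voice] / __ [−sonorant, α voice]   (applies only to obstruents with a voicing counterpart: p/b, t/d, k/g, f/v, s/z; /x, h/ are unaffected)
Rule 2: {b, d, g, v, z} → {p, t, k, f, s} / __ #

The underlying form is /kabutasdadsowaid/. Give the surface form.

kabutazdatsowait

Rule 1 (regressive voicing assimilation): /s/ precedes the voiced obstruent /d/, so it voices to [z] by assimilation. /d/ precedes the voiceless obstruent /s/, so it devoices to [t] by assimilation. /kabutasdadsowaid/ → kabutazdatsowaid.
Rule 2 (final devoicing): /d/ is a voiced obstruent in word-final position, so it devoices to [t]. /kabutazdatsowaid/ → kabutazdatsowait.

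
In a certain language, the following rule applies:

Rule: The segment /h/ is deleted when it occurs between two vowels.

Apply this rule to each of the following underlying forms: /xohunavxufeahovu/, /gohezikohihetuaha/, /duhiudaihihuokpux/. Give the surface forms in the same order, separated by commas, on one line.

/xohunavxufeahovu/: /h/ occurs between vowels /o/ and /u/, so it deletes. /h/ occurs between vowels /a/ and /o/, so it deletes. → [xounavxufeaovu].
/gohezikohihetuaha/: /h/ occurs between vowels /o/ and /e/, so it deletes. /h/ occurs between vowels /o/ and /i/, so it deletes. /h/ occurs between vowels /i/ and /e/, so it deletes. /h/ occurs between vowels /a/ and /a/, so it deletes. → [goezikoietuaa].
/duhiudaihihuokpux/: /h/ occurs between vowels /u/ and /i/, so it deletes. /h/ occurs between vowels /i/ and /i/, so it deletes. /h/ occurs between vowels /i/ and /u/, so it deletes. → [duiudaiiuokpux].

xounavxufeaovu, goezikoietuaa, duiudaiiuokpux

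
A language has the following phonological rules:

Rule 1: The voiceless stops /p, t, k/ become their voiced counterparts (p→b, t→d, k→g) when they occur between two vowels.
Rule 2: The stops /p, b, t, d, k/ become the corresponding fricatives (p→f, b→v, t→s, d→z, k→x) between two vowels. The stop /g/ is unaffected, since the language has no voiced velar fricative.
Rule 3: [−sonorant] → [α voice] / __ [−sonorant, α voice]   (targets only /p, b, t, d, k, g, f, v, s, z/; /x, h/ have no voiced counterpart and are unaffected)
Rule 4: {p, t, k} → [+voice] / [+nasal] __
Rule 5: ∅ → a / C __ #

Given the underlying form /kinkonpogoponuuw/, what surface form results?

Rule 1 (intervocalic voicing): /p/ is a voiceless stop between vowels /o/ and /o/, so it voices to [b]. /kinkonpogoponuuw/ → kinkonpogobonuuw.
Rule 2 (intervocalic spirantization): /b/ is a stop between vowels /o/ and /o/, so it spirantizes to the fricative [v]. /kinkonpogobonuuw/ → kinkonpogovonuuw.
Rule 3 (regressive voicing assimilation): no segment meets the environment; /kinkonpogovonuuw/ is unchanged.
Rule 4 (post-nasal voicing): /k/ is a voiceless stop immediately after the nasal /n/, so it voices to [g]. /p/ is a voiceless stop immediately after the nasal /n/, so it voices to [b]. /kinkonpogovonuuw/ → kingonbogovonuuw.
Rule 5 (final a-epenthesis): the form ends in the consonant /w/, so [a] is inserted word-finally. /kingonbogovonuuw/ → kingonbogovonuuwa.

kingonbogovonuuwa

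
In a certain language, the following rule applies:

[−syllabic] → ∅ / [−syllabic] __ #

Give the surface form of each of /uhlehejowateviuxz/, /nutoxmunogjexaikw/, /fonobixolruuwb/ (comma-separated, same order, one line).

uhlehejowateviux, nutoxmunogjexaik, fonobixolruuw

/uhlehejowateviuxz/: /z/ is the second consonant of a word-final cluster /xz/, so it deletes. → [uhlehejowateviux].
/nutoxmunogjexaikw/: /w/ is the second consonant of a word-final cluster /kw/, so it deletes. → [nutoxmunogjexaik].
/fonobixolruuwb/: /b/ is the second consonant of a word-final cluster /wb/, so it deletes. → [fonobixolruuw].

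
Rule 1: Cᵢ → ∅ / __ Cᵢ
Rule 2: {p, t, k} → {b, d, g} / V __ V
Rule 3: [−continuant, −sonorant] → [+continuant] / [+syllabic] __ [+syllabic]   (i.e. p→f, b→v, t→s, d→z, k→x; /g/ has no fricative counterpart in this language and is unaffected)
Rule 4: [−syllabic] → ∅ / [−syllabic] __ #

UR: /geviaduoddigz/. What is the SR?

Rule 1 (degemination): /dd/ is a geminate; the first /d/ deletes. /geviaduoddigz/ → geviaduodigz.
Rule 2 (intervocalic voicing): no segment meets the environment; /geviaduodigz/ is unchanged.
Rule 3 (intervocalic spirantization): /d/ is a stop between vowels /a/ and /u/, so it spirantizes to the fricative [z]. /d/ is a stop between vowels /o/ and /i/, so it spirantizes to the fricative [z]. /geviaduodigz/ → geviazuozigz.
Rule 4 (final cluster simplification): /z/ is the second consonant of a word-final cluster /gz/, so it deletes. /geviazuozigz/ → geviazuozig.

geviazuozig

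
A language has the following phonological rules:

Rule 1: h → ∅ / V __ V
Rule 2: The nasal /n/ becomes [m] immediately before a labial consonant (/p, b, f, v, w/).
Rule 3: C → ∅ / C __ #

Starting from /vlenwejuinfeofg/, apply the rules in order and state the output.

vlemwejuimfeof

Rule 1 (intervocalic h-deletion): no segment meets the environment; /vlenwejuinfeofg/ is unchanged.
Rule 2 (nasal place assimilation): /n/ precedes the labial consonant /w/, so it assimilates in place to [m]. /n/ precedes the labial consonant /f/, so it assimilates in place to [m]. /vlenwejuinfeofg/ → vlemwejuimfeofg.
Rule 3 (final cluster simplification): /g/ is the second consonant of a word-final cluster /fg/, so it deletes. /vlemwejuimfeofg/ → vlemwejuimfeof.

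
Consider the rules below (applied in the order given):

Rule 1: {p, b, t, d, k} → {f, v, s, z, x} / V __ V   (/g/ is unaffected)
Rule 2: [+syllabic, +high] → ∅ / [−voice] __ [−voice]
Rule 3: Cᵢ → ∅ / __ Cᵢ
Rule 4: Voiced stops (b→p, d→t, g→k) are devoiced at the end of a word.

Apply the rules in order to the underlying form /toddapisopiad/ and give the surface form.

todafsofiat

Rule 1 (intervocalic spirantization): /p/ is a stop between vowels /a/ and /i/, so it spirantizes to the fricative [f]. /p/ is a stop between vowels /o/ and /i/, so it spirantizes to the fricative [f]. /toddapisopiad/ → toddafisofiad.
Rule 2 (high vowel syncope): /i/ is a high vowel flanked by voiceless consonants /f/ and /s/, so it deletes. /toddafisofiad/ → toddafsofiad.
Rule 3 (degemination): /dd/ is a geminate; the first /d/ deletes. /toddafsofiad/ → todafsofiad.
Rule 4 (final devoicing): /d/ is a voiced stop in word-final position, so it devoices to [t]. /todafsofiad/ → todafsofiat.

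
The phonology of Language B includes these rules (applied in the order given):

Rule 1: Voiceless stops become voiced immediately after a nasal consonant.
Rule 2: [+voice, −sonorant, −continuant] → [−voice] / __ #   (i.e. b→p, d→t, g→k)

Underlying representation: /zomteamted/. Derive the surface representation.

zomdeamdet

Rule 1 (post-nasal voicing): /t/ is a voiceless stop immediately after the nasal /m/, so it voices to [d]. /t/ is a voiceless stop immediately after the nasal /m/, so it voices to [d]. /zomteamted/ → zomdeamded.
Rule 2 (final devoicing): /d/ is a voiced stop in word-final position, so it devoices to [t]. /zomdeamded/ → zomdeamdet.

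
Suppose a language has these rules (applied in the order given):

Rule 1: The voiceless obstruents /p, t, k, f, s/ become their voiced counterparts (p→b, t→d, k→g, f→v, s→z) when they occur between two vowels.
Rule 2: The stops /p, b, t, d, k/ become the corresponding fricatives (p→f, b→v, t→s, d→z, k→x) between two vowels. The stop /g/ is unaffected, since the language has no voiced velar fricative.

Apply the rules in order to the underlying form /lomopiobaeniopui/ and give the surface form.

lomoviovaeniovui

Rule 1 (intervocalic voicing): /p/ is a voiceless obstruent between vowels /o/ and /i/, so it voices to [b]. /p/ is a voiceless obstruent between vowels /o/ and /u/, so it voices to [b]. /lomopiobaeniopui/ → lomobiobaeniobui.
Rule 2 (intervocalic spirantization): /b/ is a stop between vowels /o/ and /i/, so it spirantizes to the fricative [v]. /b/ is a stop between vowels /o/ and /a/, so it spirantizes to the fricative [v]. /b/ is a stop between vowels /o/ and /u/, so it spirantizes to the fricative [v]. /lomobiobaeniobui/ → lomoviovaeniovui.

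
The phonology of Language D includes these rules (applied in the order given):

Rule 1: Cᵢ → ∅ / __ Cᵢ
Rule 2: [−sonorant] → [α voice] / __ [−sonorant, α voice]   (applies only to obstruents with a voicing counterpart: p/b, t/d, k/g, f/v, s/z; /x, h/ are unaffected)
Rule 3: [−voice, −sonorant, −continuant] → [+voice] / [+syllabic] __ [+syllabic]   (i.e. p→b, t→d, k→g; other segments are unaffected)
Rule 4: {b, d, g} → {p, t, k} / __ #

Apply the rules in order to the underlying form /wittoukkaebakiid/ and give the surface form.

widougaebagiit

Rule 1 (degemination): /tt/ is a geminate; the first /t/ deletes. /kk/ is a geminate; the first /k/ deletes. /wittoukkaebakiid/ → witoukaebakiid.
Rule 2 (regressive voicing assimilation): no segment meets the environment; /witoukaebakiid/ is unchanged.
Rule 3 (intervocalic voicing): /t/ is a voiceless stop between vowels /i/ and /o/, so it voices to [d]. /k/ is a voiceless stop between vowels /u/ and /a/, so it voices to [g]. /k/ is a voiceless stop between vowels /a/ and /i/, so it voices to [g]. /witoukaebakiid/ → widougaebagiid.
Rule 4 (final devoicing): /d/ is a voiced stop in word-final position, so it devoices to [t]. /widougaebagiid/ → widougaebagiit.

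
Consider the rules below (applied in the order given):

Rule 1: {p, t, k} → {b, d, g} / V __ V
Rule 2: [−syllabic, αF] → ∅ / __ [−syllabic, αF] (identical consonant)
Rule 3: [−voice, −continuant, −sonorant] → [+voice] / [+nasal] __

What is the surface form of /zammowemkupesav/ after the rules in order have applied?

zamowemgubesav

Rule 1 (intervocalic voicing): /p/ is a voiceless stop between vowels /u/ and /e/, so it voices to [b]. /zammowemkupesav/ → zammowemkubesav.
Rule 2 (degemination): /mm/ is a geminate; the first /m/ deletes. /zammowemkubesav/ → zamowemkubesav.
Rule 3 (post-nasal voicing): /k/ is a voiceless stop immediately after the nasal /m/, so it voices to [g]. /zamowemkubesav/ → zamowemgubesav.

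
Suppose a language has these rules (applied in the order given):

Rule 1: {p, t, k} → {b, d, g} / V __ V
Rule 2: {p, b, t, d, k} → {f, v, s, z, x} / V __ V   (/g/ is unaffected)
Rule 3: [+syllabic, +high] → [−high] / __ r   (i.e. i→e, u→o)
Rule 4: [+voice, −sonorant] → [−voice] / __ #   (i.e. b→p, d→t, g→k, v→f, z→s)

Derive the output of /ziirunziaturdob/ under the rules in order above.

Rule 1 (intervocalic voicing): /t/ is a voiceless stop between vowels /a/ and /u/, so it voices to [d]. /ziirunziaturdob/ → ziirunziadurdob.
Rule 2 (intervocalic spirantization): /d/ is a stop between vowels /a/ and /u/, so it spirantizes to the fricative [z]. /ziirunziadurdob/ → ziirunziazurdob.
Rule 3 (pre-rhotic lowering): /i/ is a high vowel immediately before /r/, so it lowers to [e]. /u/ is a high vowel immediately before /r/, so it lowers to [o]. /ziirunziazurdob/ → zierunziazordob.
Rule 4 (final devoicing): /b/ is a voiced obstruent in word-final position, so it devoices to [p]. /zierunziazordob/ → zierunziazordop.

zierunziazordop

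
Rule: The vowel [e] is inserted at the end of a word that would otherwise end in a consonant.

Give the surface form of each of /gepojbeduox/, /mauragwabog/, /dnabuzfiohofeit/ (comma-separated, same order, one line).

/gepojbeduox/: the form ends in the consonant /x/, so [e] is inserted word-finally. → [gepojbeduoxe].
/mauragwabog/: the form ends in the consonant /g/, so [e] is inserted word-finally. → [mauragwaboge].
/dnabuzfiohofeit/: the form ends in the consonant /t/, so [e] is inserted word-finally. → [dnabuzfiohofeite].

gepojbeduoxe, mauragwaboge, dnabuzfiohofeite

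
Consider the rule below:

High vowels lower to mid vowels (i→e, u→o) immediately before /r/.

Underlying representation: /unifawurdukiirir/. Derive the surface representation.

unifawordukierer

/u/ is a high vowel immediately before /r/, so it lowers to [o].
/i/ is a high vowel immediately before /r/, so it lowers to [e].
/i/ is a high vowel immediately before /r/, so it lowers to [e].
Surface form: [unifawordukierer].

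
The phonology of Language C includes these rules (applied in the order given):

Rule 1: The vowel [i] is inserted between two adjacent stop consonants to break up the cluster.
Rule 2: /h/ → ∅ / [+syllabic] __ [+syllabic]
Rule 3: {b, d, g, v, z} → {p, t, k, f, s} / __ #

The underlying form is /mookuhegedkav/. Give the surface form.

mookuegedikaf

Rule 1 (stop-cluster i-epenthesis): /d/ and /k/ form a stop–stop cluster, so [i] is inserted between them. /mookuhegedkav/ → mookuhegedikav.
Rule 2 (intervocalic h-deletion): /h/ occurs between vowels /u/ and /e/, so it deletes. /mookuhegedikav/ → mookuegedikav.
Rule 3 (final devoicing): /v/ is a voiced obstruent in word-final position, so it devoices to [f]. /mookuegedikav/ → mookuegedikaf.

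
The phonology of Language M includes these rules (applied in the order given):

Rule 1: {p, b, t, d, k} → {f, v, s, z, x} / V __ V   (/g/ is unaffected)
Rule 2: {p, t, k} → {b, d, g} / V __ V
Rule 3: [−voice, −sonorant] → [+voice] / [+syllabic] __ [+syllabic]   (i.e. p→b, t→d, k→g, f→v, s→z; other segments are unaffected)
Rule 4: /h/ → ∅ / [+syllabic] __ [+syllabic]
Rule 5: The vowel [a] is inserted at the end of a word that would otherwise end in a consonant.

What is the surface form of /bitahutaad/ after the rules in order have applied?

bizauzaada

Rule 1 (intervocalic spirantization): /t/ is a stop between vowels /i/ and /a/, so it spirantizes to the fricative [s]. /t/ is a stop between vowels /u/ and /a/, so it spirantizes to the fricative [s]. /bitahutaad/ → bisahusaad.
Rule 2 (intervocalic voicing): no segment meets the environment; /bisahusaad/ is unchanged.
Rule 3 (intervocalic voicing): /s/ is a voiceless obstruent between vowels /i/ and /a/, so it voices to [z]. /s/ is a voiceless obstruent between vowels /u/ and /a/, so it voices to [z]. /bisahusaad/ → bizahuzaad.
Rule 4 (intervocalic h-deletion): /h/ occurs between vowels /a/ and /u/, so it deletes. /bizahuzaad/ → bizauzaad.
Rule 5 (final a-epenthesis): the form ends in the consonant /d/, so [a] is inserted word-finally. /bizauzaad/ → bizauzaada.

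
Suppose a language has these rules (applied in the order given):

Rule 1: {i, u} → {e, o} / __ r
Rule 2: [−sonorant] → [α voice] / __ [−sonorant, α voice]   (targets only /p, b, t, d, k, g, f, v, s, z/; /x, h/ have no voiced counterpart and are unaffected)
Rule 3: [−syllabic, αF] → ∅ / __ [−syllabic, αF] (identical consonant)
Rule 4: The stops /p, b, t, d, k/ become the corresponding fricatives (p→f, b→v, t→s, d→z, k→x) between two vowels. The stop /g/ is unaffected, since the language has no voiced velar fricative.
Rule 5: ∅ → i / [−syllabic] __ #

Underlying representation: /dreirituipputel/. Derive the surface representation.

Rule 1 (pre-rhotic lowering): /i/ is a high vowel immediately before /r/, so it lowers to [e]. /dreirituipputel/ → dreerituipputel.
Rule 2 (regressive voicing assimilation): no segment meets the environment; /dreerituipputel/ is unchanged.
Rule 3 (degemination): /pp/ is a geminate; the first /p/ deletes. /dreerituipputel/ → dreerituiputel.
Rule 4 (intervocalic spirantization): /t/ is a stop between vowels /i/ and /u/, so it spirantizes to the fricative [s]. /p/ is a stop between vowels /i/ and /u/, so it spirantizes to the fricative [f]. /t/ is a stop between vowels /u/ and /e/, so it spirantizes to the fricative [s]. /dreerituiputel/ → dreerisuifusel.
Rule 5 (final i-epenthesis): the form ends in the consonant /l/, so [i] is inserted word-finally. /dreerisuifusel/ → dreerisuifuseli.

dreerisuifuseli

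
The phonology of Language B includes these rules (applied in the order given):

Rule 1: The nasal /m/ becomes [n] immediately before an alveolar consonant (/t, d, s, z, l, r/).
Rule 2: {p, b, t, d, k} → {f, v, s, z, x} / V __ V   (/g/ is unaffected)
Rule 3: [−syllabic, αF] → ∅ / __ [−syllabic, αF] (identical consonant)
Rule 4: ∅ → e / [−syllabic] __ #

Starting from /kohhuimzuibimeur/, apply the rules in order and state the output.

Rule 1 (nasal place assimilation): /m/ precedes the alveolar consonant /z/, so it assimilates in place to [n]. /kohhuimzuibimeur/ → kohhuinzuibimeur.
Rule 2 (intervocalic spirantization): /b/ is a stop between vowels /i/ and /i/, so it spirantizes to the fricative [v]. /kohhuinzuibimeur/ → kohhuinzuivimeur.
Rule 3 (degemination): /hh/ is a geminate; the first /h/ deletes. /kohhuinzuivimeur/ → kohuinzuivimeur.
Rule 4 (final e-epenthesis): the form ends in the consonant /r/, so [e] is inserted word-finally. /kohuinzuivimeur/ → kohuinzuivimeure.

kohuinzuivimeure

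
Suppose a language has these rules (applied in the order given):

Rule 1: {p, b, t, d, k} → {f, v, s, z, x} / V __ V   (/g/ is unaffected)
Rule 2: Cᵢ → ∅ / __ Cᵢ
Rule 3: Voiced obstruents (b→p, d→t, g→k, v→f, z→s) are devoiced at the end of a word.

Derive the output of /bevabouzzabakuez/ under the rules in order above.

Rule 1 (intervocalic spirantization): /b/ is a stop between vowels /a/ and /o/, so it spirantizes to the fricative [v]. /b/ is a stop between vowels /a/ and /a/, so it spirantizes to the fricative [v]. /k/ is a stop between vowels /a/ and /u/, so it spirantizes to the fricative [x]. /bevabouzzabakuez/ → bevavouzzavaxuez.
Rule 2 (degemination): /zz/ is a geminate; the first /z/ deletes. /bevavouzzavaxuez/ → bevavouzavaxuez.
Rule 3 (final devoicing): /z/ is a voiced obstruent in word-final position, so it devoices to [s]. /bevavouzavaxuez/ → bevavouzavaxues.

bevavouzavaxues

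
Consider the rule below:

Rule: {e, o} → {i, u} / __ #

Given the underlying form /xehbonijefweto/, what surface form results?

xehbonijefwetu

/o/ is a mid vowel in word-final position, so it raises to [u].
The other instances of /e/, /o/ do not occur in the required environment and remain unchanged.
Surface form: [xehbonijefwetu].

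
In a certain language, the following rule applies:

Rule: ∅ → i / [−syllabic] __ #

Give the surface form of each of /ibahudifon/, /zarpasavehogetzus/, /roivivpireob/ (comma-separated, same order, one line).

/ibahudifon/: the form ends in the consonant /n/, so [i] is inserted word-finally. → [ibahudifoni].
/zarpasavehogetzus/: the form ends in the consonant /s/, so [i] is inserted word-finally. → [zarpasavehogetzusi].
/roivivpireob/: the form ends in the consonant /b/, so [i] is inserted word-finally. → [roivivpireobi].

ibahudifoni, zarpasavehogetzusi, roivivpireobi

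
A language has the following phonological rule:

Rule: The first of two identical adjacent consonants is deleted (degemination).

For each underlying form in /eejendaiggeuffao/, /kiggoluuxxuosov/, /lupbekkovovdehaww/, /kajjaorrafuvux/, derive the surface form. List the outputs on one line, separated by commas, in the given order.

/eejendaiggeuffao/: /gg/ is a geminate; the first /g/ deletes. /ff/ is a geminate; the first /f/ deletes. → [eejendaigeufao].
/kiggoluuxxuosov/: /gg/ is a geminate; the first /g/ deletes. /xx/ is a geminate; the first /x/ deletes. → [kigoluuxuosov].
/lupbekkovovdehaww/: /kk/ is a geminate; the first /k/ deletes. /ww/ is a geminate; the first /w/ deletes. → [lupbekovovdehaw].
/kajjaorrafuvux/: /jj/ is a geminate; the first /j/ deletes. /rr/ is a geminate; the first /r/ deletes. → [kajaorafuvux].

eejendaigeufao, kigoluuxuosov, lupbekovovdehaw, kajaorafuvux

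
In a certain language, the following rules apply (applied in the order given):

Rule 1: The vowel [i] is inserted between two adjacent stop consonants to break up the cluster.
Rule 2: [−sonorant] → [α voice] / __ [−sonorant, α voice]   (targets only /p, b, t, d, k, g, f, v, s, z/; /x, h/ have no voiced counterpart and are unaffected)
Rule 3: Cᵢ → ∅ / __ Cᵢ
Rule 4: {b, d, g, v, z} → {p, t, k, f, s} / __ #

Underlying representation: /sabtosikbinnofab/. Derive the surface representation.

Rule 1 (stop-cluster i-epenthesis): /b/ and /t/ form a stop–stop cluster, so [i] is inserted between them. /k/ and /b/ form a stop–stop cluster, so [i] is inserted between them. /sabtosikbinnofab/ → sabitosikibinnofab.
Rule 2 (regressive voicing assimilation): no segment meets the environment; /sabitosikibinnofab/ is unchanged.
Rule 3 (degemination): /nn/ is a geminate; the first /n/ deletes. /sabitosikibinnofab/ → sabitosikibinofab.
Rule 4 (final devoicing): /b/ is a voiced obstruent in word-final position, so it devoices to [p]. /sabitosikibinofab/ → sabitosikibinofap.

sabitosikibinofap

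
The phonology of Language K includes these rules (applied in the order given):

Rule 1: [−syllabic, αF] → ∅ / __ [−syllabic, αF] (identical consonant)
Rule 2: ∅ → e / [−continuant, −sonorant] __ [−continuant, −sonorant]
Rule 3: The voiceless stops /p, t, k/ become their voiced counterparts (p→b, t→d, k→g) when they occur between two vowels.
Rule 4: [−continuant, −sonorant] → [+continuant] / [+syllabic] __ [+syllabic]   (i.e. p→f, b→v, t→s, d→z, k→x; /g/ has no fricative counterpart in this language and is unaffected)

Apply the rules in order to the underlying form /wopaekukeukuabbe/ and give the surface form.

wovaegugeuguave

Rule 1 (degemination): /bb/ is a geminate; the first /b/ deletes. /wopaekukeukuabbe/ → wopaekukeukuabe.
Rule 2 (stop-cluster e-epenthesis): no segment meets the environment; /wopaekukeukuabe/ is unchanged.
Rule 3 (intervocalic voicing): /p/ is a voiceless stop between vowels /o/ and /a/, so it voices to [b]. /k/ is a voiceless stop between vowels /e/ and /u/, so it voices to [g]. /k/ is a voiceless stop between vowels /u/ and /e/, so it voices to [g]. /k/ is a voiceless stop between vowels /u/ and /u/, so it voices to [g]. /wopaekukeukuabe/ → wobaegugeuguabe.
Rule 4 (intervocalic spirantization): /b/ is a stop between vowels /o/ and /a/, so it spirantizes to the fricative [v]. /b/ is a stop between vowels /a/ and /e/, so it spirantizes to the fricative [v]. /wobaegugeuguabe/ → wovaegugeuguave.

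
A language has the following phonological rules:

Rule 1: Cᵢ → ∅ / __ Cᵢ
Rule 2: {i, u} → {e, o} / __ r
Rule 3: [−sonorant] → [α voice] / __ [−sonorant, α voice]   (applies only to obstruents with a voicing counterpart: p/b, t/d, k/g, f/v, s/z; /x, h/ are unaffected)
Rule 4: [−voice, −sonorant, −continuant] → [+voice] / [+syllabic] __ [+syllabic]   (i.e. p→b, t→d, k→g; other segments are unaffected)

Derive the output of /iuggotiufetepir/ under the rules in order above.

iugodiufedeber

Rule 1 (degemination): /gg/ is a geminate; the first /g/ deletes. /iuggotiufetepir/ → iugotiufetepir.
Rule 2 (pre-rhotic lowering): /i/ is a high vowel immediately before /r/, so it lowers to [e]. /iugotiufetepir/ → iugotiufeteper.
Rule 3 (regressive voicing assimilation): no segment meets the environment; /iugotiufeteper/ is unchanged.
Rule 4 (intervocalic voicing): /t/ is a voiceless stop between vowels /o/ and /i/, so it voices to [d]. /t/ is a voiceless stop between vowels /e/ and /e/, so it voices to [d]. /p/ is a voiceless stop between vowels /e/ and /e/, so it voices to [b]. /iugotiufeteper/ → iugodiufedeber.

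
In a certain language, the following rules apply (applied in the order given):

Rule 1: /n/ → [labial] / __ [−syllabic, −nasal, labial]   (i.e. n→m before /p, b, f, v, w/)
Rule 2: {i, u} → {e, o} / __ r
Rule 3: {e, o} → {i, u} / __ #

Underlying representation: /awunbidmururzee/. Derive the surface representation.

awumbidmororzei

Rule 1 (nasal place assimilation): /n/ precedes the labial consonant /b/, so it assimilates in place to [m]. /awunbidmururzee/ → awumbidmururzee.
Rule 2 (pre-rhotic lowering): /u/ is a high vowel immediately before /r/, so it lowers to [o]. /u/ is a high vowel immediately before /r/, so it lowers to [o]. /awumbidmururzee/ → awumbidmororzee.
Rule 3 (final vowel raising): /e/ is a mid vowel in word-final position, so it raises to [i]. /awumbidmororzee/ → awumbidmororzei.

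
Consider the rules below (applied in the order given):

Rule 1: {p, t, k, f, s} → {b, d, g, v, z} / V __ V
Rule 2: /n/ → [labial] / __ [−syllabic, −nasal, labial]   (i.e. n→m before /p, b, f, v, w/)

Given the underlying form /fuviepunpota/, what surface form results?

Rule 1 (intervocalic voicing): /p/ is a voiceless obstruent between vowels /e/ and /u/, so it voices to [b]. /t/ is a voiceless obstruent between vowels /o/ and /a/, so it voices to [d]. /fuviepunpota/ → fuviebunpoda.
Rule 2 (nasal place assimilation): /n/ precedes the labial consonant /p/, so it assimilates in place to [m]. /fuviebunpoda/ → fuviebumpoda.

fuviebumpoda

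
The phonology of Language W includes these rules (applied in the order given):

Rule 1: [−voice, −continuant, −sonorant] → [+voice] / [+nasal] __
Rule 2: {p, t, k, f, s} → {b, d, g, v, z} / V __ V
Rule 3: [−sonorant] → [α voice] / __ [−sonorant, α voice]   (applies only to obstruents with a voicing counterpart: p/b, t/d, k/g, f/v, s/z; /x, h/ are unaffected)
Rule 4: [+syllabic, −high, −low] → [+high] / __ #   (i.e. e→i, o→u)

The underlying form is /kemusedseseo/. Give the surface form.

Rule 1 (post-nasal voicing): no segment meets the environment; /kemusedseseo/ is unchanged.
Rule 2 (intervocalic voicing): /s/ is a voiceless obstruent between vowels /u/ and /e/, so it voices to [z]. /s/ is a voiceless obstruent between vowels /e/ and /e/, so it voices to [z]. /kemusedseseo/ → kemuzedsezeo.
Rule 3 (regressive voicing assimilation): /d/ precedes the voiceless obstruent /s/, so it devoices to [t] by assimilation. /kemuzedsezeo/ → kemuzetsezeo.
Rule 4 (final vowel raising): /o/ is a mid vowel in word-final position, so it raises to [u]. /kemuzetsezeo/ → kemuzetsezeu.

kemuzetsezeu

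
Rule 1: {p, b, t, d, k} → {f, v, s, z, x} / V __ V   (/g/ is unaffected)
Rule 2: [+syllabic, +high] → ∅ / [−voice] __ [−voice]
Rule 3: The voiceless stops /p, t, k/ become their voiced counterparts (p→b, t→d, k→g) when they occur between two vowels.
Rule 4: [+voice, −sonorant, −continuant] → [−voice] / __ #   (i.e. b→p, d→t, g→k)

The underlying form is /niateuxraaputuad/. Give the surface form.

niaseuxraafsuat

Rule 1 (intervocalic spirantization): /t/ is a stop between vowels /a/ and /e/, so it spirantizes to the fricative [s]. /p/ is a stop between vowels /a/ and /u/, so it spirantizes to the fricative [f]. /t/ is a stop between vowels /u/ and /u/, so it spirantizes to the fricative [s]. /niateuxraaputuad/ → niaseuxraafusuad.
Rule 2 (high vowel syncope): /u/ is a high vowel flanked by voiceless consonants /f/ and /s/, so it deletes. /niaseuxraafusuad/ → niaseuxraafsuad.
Rule 3 (intervocalic voicing): no segment meets the environment; /niaseuxraafsuad/ is unchanged.
Rule 4 (final devoicing): /d/ is a voiced stop in word-final position, so it devoices to [t]. /niaseuxraafsuad/ → niaseuxraafsuat.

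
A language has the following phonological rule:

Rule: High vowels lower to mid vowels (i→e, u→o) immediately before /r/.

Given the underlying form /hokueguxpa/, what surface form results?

hokueguxpa

No segment of /hokueguxpa/ meets the structural description of the rule, so the form surfaces unchanged.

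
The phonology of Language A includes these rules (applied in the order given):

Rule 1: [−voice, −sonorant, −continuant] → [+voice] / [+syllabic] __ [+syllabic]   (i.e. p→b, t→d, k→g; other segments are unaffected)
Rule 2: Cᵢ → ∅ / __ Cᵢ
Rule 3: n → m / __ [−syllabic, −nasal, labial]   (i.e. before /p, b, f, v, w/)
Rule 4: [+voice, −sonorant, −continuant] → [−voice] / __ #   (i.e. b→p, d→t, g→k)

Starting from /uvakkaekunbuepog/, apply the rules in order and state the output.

uvakaegumbuebok

Rule 1 (intervocalic voicing): /k/ is a voiceless stop between vowels /e/ and /u/, so it voices to [g]. /p/ is a voiceless stop between vowels /e/ and /o/, so it voices to [b]. /uvakkaekunbuepog/ → uvakkaegunbuebog.
Rule 2 (degemination): /kk/ is a geminate; the first /k/ deletes. /uvakkaegunbuebog/ → uvakaegunbuebog.
Rule 3 (nasal place assimilation): /n/ precedes the labial consonant /b/, so it assimilates in place to [m]. /uvakaegunbuebog/ → uvakaegumbuebog.
Rule 4 (final devoicing): /g/ is a voiced stop in word-final position, so it devoices to [k]. /uvakaegumbuebog/ → uvakaegumbuebok.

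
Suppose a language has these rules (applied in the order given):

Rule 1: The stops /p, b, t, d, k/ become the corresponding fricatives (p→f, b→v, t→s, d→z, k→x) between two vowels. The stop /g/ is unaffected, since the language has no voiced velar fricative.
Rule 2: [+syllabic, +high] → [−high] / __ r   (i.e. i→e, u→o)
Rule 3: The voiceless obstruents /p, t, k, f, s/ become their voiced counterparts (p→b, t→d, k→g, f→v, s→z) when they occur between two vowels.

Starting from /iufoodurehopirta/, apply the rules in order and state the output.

Rule 1 (intervocalic spirantization): /d/ is a stop between vowels /o/ and /u/, so it spirantizes to the fricative [z]. /p/ is a stop between vowels /o/ and /i/, so it spirantizes to the fricative [f]. /iufoodurehopirta/ → iufoozurehofirta.
Rule 2 (pre-rhotic lowering): /u/ is a high vowel immediately before /r/, so it lowers to [o]. /i/ is a high vowel immediately before /r/, so it lowers to [e]. /iufoozurehofirta/ → iufoozorehoferta.
Rule 3 (intervocalic voicing): /f/ is a voiceless obstruent between vowels /u/ and /o/, so it voices to [v]. /f/ is a voiceless obstruent between vowels /o/ and /e/, so it voices to [v]. /iufoozorehoferta/ → iuvoozorehoverta.

iuvoozorehoverta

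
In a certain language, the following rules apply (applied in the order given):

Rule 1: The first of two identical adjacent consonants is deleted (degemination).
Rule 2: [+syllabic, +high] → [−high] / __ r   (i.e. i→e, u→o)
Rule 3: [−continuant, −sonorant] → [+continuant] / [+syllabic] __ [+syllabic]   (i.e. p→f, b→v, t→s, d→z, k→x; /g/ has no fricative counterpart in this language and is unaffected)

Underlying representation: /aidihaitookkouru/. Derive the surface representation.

aizihaisooxooru

Rule 1 (degemination): /kk/ is a geminate; the first /k/ deletes. /aidihaitookkouru/ → aidihaitookouru.
Rule 2 (pre-rhotic lowering): /u/ is a high vowel immediately before /r/, so it lowers to [o]. /aidihaitookouru/ → aidihaitookooru.
Rule 3 (intervocalic spirantization): /d/ is a stop between vowels /i/ and /i/, so it spirantizes to the fricative [z]. /t/ is a stop between vowels /i/ and /o/, so it spirantizes to the fricative [s]. /k/ is a stop between vowels /o/ and /o/, so it spirantizes to the fricative [x]. /aidihaitookooru/ → aizihaisooxooru.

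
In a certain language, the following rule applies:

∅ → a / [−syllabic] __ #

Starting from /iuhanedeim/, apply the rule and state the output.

iuhanedeima

the form ends in the consonant /m/, so [a] is inserted word-finally.
Surface form: [iuhanedeima].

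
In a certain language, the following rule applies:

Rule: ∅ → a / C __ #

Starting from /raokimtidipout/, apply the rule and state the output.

raokimtidipouta

the form ends in the consonant /t/, so [a] is inserted word-finally.
Surface form: [raokimtidipouta].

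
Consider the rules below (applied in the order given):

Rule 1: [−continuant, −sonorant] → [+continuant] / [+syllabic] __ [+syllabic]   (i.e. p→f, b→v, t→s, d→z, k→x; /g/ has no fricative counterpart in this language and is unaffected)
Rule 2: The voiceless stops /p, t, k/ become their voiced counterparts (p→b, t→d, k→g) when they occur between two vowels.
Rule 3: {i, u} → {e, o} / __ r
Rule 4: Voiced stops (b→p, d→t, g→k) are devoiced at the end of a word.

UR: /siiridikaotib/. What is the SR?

sierizixaosip

Rule 1 (intervocalic spirantization): /d/ is a stop between vowels /i/ and /i/, so it spirantizes to the fricative [z]. /k/ is a stop between vowels /i/ and /a/, so it spirantizes to the fricative [x]. /t/ is a stop between vowels /o/ and /i/, so it spirantizes to the fricative [s]. /siiridikaotib/ → siirizixaosib.
Rule 2 (intervocalic voicing): no segment meets the environment; /siirizixaosib/ is unchanged.
Rule 3 (pre-rhotic lowering): /i/ is a high vowel immediately before /r/, so it lowers to [e]. /siirizixaosib/ → sierizixaosib.
Rule 4 (final devoicing): /b/ is a voiced stop in word-final position, so it devoices to [p]. /sierizixaosib/ → sierizixaosip.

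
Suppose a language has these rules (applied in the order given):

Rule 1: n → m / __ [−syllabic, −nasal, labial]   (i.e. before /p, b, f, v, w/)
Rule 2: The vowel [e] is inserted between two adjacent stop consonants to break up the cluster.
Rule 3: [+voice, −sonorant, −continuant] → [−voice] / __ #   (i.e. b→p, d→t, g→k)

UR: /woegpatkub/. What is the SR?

woegepatekup

Rule 1 (nasal place assimilation): no segment meets the environment; /woegpatkub/ is unchanged.
Rule 2 (stop-cluster e-epenthesis): /g/ and /p/ form a stop–stop cluster, so [e] is inserted between them. /t/ and /k/ form a stop–stop cluster, so [e] is inserted between them. /woegpatkub/ → woegepatekub.
Rule 3 (final devoicing): /b/ is a voiced stop in word-final position, so it devoices to [p]. /woegepatekub/ → woegepatekup.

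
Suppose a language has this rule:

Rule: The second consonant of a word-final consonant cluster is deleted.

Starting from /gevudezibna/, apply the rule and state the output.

gevudezibna

No segment of /gevudezibna/ meets the structural description of the rule, so the form surfaces unchanged.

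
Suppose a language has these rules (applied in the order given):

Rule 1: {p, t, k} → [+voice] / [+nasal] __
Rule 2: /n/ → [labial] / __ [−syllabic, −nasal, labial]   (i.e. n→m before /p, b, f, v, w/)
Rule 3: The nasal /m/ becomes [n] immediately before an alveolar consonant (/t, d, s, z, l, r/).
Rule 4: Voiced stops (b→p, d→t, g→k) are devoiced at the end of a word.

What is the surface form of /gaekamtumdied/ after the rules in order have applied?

Rule 1 (post-nasal voicing): /t/ is a voiceless stop immediately after the nasal /m/, so it voices to [d]. /gaekamtumdied/ → gaekamdumdied.
Rule 2 (nasal place assimilation): no segment meets the environment; /gaekamdumdied/ is unchanged.
Rule 3 (nasal place assimilation): /m/ precedes the alveolar consonant /d/, so it assimilates in place to [n]. /m/ precedes the alveolar consonant /d/, so it assimilates in place to [n]. /gaekamdumdied/ → gaekandundied.
Rule 4 (final devoicing): /d/ is a voiced stop in word-final position, so it devoices to [t]. /gaekandundied/ → gaekandundiet.

gaekandundiet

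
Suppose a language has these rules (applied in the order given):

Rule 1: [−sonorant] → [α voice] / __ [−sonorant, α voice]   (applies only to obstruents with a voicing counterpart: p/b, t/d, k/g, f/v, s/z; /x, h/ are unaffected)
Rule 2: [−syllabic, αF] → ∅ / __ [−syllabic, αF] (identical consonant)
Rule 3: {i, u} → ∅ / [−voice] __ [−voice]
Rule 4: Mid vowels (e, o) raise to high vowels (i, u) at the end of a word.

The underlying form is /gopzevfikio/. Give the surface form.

gobzefkiu

Rule 1 (regressive voicing assimilation): /p/ precedes the voiced obstruent /z/, so it voices to [b] by assimilation. /v/ precedes the voiceless obstruent /f/, so it devoices to [f] by assimilation. /gopzevfikio/ → gobzeffikio.
Rule 2 (degemination): /ff/ is a geminate; the first /f/ deletes. /gobzeffikio/ → gobzefikio.
Rule 3 (high vowel syncope): /i/ is a high vowel flanked by voiceless consonants /f/ and /k/, so it deletes. /gobzefikio/ → gobzefkio.
Rule 4 (final vowel raising): /o/ is a mid vowel in word-final position, so it raises to [u]. /gobzefkio/ → gobzefkiu.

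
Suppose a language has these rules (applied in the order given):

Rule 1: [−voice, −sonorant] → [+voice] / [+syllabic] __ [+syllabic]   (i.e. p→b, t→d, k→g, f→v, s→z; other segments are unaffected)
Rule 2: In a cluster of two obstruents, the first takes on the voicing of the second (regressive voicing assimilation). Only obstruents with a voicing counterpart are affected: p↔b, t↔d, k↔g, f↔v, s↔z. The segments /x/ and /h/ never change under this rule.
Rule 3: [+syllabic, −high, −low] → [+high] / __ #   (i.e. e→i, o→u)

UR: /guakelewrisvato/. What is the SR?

Rule 1 (intervocalic voicing): /k/ is a voiceless obstruent between vowels /a/ and /e/, so it voices to [g]. /t/ is a voiceless obstruent between vowels /a/ and /o/, so it voices to [d]. /guakelewrisvato/ → guagelewrisvado.
Rule 2 (regressive voicing assimilation): /s/ precedes the voiced obstruent /v/, so it voices to [z] by assimilation. /guagelewrisvado/ → guagelewrizvado.
Rule 3 (final vowel raising): /o/ is a mid vowel in word-final position, so it raises to [u]. /guagelewrizvado/ → guagelewrizvadu.

guagelewrizvadu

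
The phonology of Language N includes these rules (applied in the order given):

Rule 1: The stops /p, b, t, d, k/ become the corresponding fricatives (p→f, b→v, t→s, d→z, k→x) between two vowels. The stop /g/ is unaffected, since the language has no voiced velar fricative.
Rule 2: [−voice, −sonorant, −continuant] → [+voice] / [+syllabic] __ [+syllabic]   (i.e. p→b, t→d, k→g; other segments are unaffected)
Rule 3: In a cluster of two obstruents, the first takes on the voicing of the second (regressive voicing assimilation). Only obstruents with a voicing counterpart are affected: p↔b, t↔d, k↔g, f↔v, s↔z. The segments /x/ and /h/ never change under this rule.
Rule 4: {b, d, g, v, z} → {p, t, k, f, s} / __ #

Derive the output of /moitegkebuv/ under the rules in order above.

Rule 1 (intervocalic spirantization): /t/ is a stop between vowels /i/ and /e/, so it spirantizes to the fricative [s]. /b/ is a stop between vowels /e/ and /u/, so it spirantizes to the fricative [v]. /moitegkebuv/ → moisegkevuv.
Rule 2 (intervocalic voicing): no segment meets the environment; /moisegkevuv/ is unchanged.
Rule 3 (regressive voicing assimilation): /g/ precedes the voiceless obstruent /k/, so it devoices to [k] by assimilation. /moisegkevuv/ → moisekkevuv.
Rule 4 (final devoicing): /v/ is a voiced obstruent in word-final position, so it devoices to [f]. /moisekkevuv/ → moisekkevuf.

moisekkevuf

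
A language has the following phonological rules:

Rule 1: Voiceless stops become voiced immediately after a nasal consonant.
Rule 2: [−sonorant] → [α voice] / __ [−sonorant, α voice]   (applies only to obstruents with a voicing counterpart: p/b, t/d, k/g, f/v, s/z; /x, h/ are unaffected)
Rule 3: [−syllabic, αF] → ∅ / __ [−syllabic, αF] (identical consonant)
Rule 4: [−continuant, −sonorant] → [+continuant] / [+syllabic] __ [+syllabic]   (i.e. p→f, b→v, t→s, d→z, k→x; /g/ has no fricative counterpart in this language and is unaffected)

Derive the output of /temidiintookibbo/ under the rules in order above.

Rule 1 (post-nasal voicing): /t/ is a voiceless stop immediately after the nasal /n/, so it voices to [d]. /temidiintookibbo/ → temidiindookibbo.
Rule 2 (regressive voicing assimilation): no segment meets the environment; /temidiindookibbo/ is unchanged.
Rule 3 (degemination): /bb/ is a geminate; the first /b/ deletes. /temidiindookibbo/ → temidiindookibo.
Rule 4 (intervocalic spirantization): /d/ is a stop between vowels /i/ and /i/, so it spirantizes to the fricative [z]. /k/ is a stop between vowels /o/ and /i/, so it spirantizes to the fricative [x]. /b/ is a stop between vowels /i/ and /o/, so it spirantizes to the fricative [v]. /temidiindookibo/ → temiziindooxivo.

temiziindooxivo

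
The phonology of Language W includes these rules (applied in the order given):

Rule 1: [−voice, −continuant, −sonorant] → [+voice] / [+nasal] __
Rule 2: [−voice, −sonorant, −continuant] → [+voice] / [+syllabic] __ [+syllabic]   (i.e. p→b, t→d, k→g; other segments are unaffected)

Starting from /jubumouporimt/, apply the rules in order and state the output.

jubumouborimd

Rule 1 (post-nasal voicing): /t/ is a voiceless stop immediately after the nasal /m/, so it voices to [d]. /jubumouporimt/ → jubumouporimd.
Rule 2 (intervocalic voicing): /p/ is a voiceless stop between vowels /u/ and /o/, so it voices to [b]. /jubumouporimd/ → jubumouborimd.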